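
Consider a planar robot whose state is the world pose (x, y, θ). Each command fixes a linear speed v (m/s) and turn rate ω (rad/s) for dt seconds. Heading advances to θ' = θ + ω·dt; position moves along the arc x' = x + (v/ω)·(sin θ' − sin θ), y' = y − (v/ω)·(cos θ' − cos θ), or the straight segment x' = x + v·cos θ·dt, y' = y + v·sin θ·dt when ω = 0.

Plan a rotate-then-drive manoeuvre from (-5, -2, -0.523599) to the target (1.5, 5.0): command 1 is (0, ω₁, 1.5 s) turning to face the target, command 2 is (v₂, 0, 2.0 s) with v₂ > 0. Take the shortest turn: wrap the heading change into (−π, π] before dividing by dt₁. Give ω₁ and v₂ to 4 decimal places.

heading to target = atan2(5−-2, 1.5−-5) = 0.8224
Δθ = wrap(0.8224 − -0.5236) = 1.3460; ω₁ = Δθ/dt₁ = 0.8973
distance = √((1.5−-5)² + (5−-2)²) = 9.5525; v₂ = distance/dt₂ = 4.7762

ω₁ = 0.8973, v₂ = 4.7762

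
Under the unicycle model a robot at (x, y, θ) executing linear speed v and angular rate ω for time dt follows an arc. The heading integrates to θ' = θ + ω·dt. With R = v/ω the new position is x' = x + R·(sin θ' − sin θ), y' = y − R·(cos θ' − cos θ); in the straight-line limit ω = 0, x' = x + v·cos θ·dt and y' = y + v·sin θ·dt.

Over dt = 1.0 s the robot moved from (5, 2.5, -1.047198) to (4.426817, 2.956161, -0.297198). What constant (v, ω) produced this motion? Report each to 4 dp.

Δθ = -0.297198 − -1.047198 = 0.750000
ω = Δθ/dt = 0.750000/1.0 = 0.7500
R = Δx/(sin θ' − sin θ) = -1.0000
v = R·ω = -1.0000·0.7500 = -0.7500

v = -0.7500, ω = 0.7500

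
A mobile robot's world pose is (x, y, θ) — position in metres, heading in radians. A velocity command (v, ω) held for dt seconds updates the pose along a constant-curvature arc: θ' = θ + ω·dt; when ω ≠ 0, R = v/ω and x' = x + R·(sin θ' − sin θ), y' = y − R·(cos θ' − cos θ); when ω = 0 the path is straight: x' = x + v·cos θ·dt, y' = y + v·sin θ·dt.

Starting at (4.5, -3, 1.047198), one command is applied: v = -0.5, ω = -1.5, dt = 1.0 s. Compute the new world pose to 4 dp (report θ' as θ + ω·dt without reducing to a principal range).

θ' = 1.0472 + -1.5·1.0 = -0.4528
R = v/ω = -0.5/-1.5 = 0.3333
x' = 4.5 + 0.3333·(sin -0.4528 − sin 1.0472) = 4.0655
y' = -3 − 0.3333·(cos -0.4528 − cos 1.0472) = -3.1331

(4.0655, -3.1331, -0.4528)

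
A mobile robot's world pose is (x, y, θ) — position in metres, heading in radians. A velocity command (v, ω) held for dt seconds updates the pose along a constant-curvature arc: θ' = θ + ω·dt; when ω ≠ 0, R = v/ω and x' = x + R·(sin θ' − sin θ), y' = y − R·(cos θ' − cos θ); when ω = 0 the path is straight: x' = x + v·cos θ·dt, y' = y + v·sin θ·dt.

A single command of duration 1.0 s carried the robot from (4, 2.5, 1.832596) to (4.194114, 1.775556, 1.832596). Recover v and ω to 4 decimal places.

v = -0.7500, ω = 0.0000

Δθ = 1.832596 − 1.832596 = 0.000000
ω = Δθ/dt = 0.000000/1.0 = 0.0000
ω = 0 → v = (Δx·cos θ + Δy·sin θ)/dt = -0.7500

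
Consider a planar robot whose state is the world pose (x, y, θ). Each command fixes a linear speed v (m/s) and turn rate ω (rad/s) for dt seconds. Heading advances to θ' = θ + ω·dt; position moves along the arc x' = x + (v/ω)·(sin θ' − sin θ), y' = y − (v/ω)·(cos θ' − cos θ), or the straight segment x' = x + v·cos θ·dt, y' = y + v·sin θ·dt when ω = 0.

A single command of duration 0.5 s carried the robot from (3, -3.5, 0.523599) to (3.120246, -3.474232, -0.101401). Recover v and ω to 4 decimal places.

Δθ = -0.101401 − 0.523599 = -0.625000
ω = Δθ/dt = -0.625000/0.5 = -1.2500
R = Δx/(sin θ' − sin θ) = -0.2000
v = R·ω = -0.2000·-1.2500 = 0.2500

v = 0.2500, ω = -1.2500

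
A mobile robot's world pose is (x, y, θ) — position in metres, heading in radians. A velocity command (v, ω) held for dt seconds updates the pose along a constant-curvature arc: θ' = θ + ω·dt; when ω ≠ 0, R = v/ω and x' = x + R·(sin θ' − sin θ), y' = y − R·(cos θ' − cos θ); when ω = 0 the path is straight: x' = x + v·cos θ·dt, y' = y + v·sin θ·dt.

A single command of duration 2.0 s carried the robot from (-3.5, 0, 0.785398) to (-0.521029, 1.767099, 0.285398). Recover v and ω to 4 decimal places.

Δθ = 0.285398 − 0.785398 = -0.500000
ω = Δθ/dt = -0.500000/2.0 = -0.2500
R = Δx/(sin θ' − sin θ) = -7.0000
v = R·ω = -7.0000·-0.2500 = 1.7500

v = 1.7500, ω = -0.2500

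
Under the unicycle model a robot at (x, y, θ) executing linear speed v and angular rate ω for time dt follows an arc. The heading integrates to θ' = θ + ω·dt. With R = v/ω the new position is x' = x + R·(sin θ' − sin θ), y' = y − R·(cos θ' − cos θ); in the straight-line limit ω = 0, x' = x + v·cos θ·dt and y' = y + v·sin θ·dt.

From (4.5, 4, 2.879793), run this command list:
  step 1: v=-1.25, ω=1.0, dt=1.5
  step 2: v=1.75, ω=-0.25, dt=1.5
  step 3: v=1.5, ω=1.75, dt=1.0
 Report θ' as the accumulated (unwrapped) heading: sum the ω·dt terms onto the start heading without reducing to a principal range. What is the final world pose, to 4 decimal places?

step 1: θ'=4.3798 (R=-1.2500) → pose (6.0050, 4.7993, 4.3798)
step 2: θ'=4.0048 (R=-7.0000) → pose (4.7081, 2.5347, 4.0048)
step 3: θ'=5.7548 (R=0.8571) → pose (4.9274, 1.2373, 5.7548)

(4.9274, 1.2373, 5.7548)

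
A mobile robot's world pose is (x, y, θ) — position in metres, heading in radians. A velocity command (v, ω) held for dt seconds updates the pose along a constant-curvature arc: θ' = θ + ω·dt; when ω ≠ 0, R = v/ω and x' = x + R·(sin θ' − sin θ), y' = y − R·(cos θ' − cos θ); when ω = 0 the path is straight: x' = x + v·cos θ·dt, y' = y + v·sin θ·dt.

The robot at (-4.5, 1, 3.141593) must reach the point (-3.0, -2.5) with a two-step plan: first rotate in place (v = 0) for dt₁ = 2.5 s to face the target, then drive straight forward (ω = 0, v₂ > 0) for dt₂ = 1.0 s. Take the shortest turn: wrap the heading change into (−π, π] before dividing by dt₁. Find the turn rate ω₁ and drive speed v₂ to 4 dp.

ω₁ = 0.7903, v₂ = 3.8079

heading to target = atan2(-2.5−1, -3−-4.5) = -1.1659
Δθ = wrap(-1.1659 − 3.1416) = 1.9757; ω₁ = Δθ/dt₁ = 0.7903
distance = √((-3−-4.5)² + (-2.5−1)²) = 3.8079; v₂ = distance/dt₂ = 3.8079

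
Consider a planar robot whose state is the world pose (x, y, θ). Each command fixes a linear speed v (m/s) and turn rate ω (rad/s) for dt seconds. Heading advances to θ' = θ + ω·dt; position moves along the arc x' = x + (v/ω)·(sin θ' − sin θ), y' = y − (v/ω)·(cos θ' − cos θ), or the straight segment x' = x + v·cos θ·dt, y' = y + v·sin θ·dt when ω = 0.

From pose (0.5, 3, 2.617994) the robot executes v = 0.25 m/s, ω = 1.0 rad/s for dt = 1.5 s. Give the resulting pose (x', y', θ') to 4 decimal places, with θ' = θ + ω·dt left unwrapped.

θ' = 2.6180 + 1.0·1.5 = 4.1180
R = v/ω = 0.25/1.0 = 0.2500
x' = 0.5 + 0.2500·(sin 4.1180 − sin 2.6180) = 0.1679
y' = 3 − 0.2500·(cos 4.1180 − cos 2.6180) = 2.9235

(0.1679, 2.9235, 4.1180)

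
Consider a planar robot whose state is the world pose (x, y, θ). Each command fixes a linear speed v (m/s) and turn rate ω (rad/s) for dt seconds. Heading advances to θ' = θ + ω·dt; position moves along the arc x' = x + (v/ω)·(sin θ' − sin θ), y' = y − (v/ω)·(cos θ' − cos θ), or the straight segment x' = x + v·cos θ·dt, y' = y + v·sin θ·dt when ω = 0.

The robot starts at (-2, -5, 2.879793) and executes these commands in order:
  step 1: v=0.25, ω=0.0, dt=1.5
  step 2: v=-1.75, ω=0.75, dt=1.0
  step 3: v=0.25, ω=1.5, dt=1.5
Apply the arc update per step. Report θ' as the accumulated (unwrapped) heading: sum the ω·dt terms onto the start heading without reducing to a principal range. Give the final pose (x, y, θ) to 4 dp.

step 1: θ'=2.8798 (straight) → pose (-2.3622, -4.9029, 2.8798)
step 2: θ'=3.6298 (R=-2.3333) → pose (-0.6639, -4.7099, 3.6298)
step 3: θ'=5.8798 (R=0.1667) → pose (-0.6511, -5.0104, 5.8798)

(-0.6511, -5.0104, 5.8798)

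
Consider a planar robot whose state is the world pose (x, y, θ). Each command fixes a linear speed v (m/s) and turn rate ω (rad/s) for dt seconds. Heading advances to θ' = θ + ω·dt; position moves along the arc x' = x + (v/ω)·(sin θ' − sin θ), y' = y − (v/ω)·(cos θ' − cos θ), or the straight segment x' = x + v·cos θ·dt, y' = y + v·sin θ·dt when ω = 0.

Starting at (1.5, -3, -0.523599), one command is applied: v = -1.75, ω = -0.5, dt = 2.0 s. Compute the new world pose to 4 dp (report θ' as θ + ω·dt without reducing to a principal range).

(-0.2461, -0.1340, -1.5236)

θ' = -0.5236 + -0.5·2.0 = -1.5236
R = v/ω = -1.75/-0.5 = 3.5000
x' = 1.5 + 3.5000·(sin -1.5236 − sin -0.5236) = -0.2461
y' = -3 − 3.5000·(cos -1.5236 − cos -0.5236) = -0.1340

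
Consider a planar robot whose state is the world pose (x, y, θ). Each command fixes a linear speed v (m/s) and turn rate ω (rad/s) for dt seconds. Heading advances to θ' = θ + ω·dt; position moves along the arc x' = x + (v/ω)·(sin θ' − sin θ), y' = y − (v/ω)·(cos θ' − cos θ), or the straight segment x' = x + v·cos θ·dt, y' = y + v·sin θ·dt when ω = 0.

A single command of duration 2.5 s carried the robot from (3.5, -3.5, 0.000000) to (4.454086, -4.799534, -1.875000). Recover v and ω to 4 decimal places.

v = 0.7500, ω = -0.7500

Δθ = -1.875000 − 0.000000 = -1.875000
ω = Δθ/dt = -1.875000/2.5 = -0.7500
R = −Δy/(cos θ' − cos θ) = -1.0000
v = R·ω = -1.0000·-0.7500 = 0.7500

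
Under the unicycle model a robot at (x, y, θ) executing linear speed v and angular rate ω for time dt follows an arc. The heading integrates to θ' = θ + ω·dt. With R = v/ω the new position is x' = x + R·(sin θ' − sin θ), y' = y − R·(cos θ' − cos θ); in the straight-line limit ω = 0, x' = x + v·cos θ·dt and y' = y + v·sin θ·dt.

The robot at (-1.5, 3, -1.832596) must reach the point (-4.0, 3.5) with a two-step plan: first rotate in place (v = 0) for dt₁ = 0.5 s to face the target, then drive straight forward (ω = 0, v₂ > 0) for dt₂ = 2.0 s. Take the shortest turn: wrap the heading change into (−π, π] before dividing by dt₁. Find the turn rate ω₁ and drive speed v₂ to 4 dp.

ω₁ = -3.0128, v₂ = 1.2748

heading to target = atan2(3.5−3, -4−-1.5) = 2.9442
Δθ = wrap(2.9442 − -1.8326) = -1.5064; ω₁ = Δθ/dt₁ = -3.0128
distance = √((-4−-1.5)² + (3.5−3)²) = 2.5495; v₂ = distance/dt₂ = 1.2748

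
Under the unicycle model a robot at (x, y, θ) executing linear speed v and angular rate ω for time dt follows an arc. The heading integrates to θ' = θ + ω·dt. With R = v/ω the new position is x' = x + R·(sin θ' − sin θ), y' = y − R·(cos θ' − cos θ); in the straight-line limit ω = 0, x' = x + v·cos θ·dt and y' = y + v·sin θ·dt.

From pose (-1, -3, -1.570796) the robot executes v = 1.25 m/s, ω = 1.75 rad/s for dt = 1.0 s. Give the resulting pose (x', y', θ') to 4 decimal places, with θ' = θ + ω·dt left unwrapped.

θ' = -1.5708 + 1.75·1.0 = 0.1792
R = v/ω = 1.25/1.75 = 0.7143
x' = -1 + 0.7143·(sin 0.1792 − sin -1.5708) = -0.1584
y' = -3 − 0.7143·(cos 0.1792 − cos -1.5708) = -3.7028

(-0.1584, -3.7028, 0.1792)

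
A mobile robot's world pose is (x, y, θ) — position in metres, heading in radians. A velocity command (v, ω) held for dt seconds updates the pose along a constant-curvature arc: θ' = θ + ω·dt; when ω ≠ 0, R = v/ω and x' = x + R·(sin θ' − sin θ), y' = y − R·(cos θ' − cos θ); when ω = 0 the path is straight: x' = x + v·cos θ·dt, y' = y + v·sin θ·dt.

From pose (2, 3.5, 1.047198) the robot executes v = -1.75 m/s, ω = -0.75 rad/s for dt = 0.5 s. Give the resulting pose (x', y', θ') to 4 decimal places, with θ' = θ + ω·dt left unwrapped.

(1.4323, 2.8409, 0.6722)

θ' = 1.0472 + -0.75·0.5 = 0.6722
R = v/ω = -1.75/-0.75 = 2.3333
x' = 2 + 2.3333·(sin 0.6722 − sin 1.0472) = 1.4323
y' = 3.5 − 2.3333·(cos 0.6722 − cos 1.0472) = 2.8409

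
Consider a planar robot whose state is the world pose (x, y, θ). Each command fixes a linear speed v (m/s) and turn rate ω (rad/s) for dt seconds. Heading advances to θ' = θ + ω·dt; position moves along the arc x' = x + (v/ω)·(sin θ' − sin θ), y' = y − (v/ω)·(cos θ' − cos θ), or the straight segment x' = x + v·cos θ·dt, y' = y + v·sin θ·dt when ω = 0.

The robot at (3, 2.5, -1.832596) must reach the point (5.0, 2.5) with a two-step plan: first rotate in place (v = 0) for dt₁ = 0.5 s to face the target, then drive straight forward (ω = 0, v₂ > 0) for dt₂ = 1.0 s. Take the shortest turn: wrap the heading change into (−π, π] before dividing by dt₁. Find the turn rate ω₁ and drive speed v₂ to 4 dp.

heading to target = atan2(2.5−2.5, 5−3) = 0.0000
Δθ = wrap(0.0000 − -1.8326) = 1.8326; ω₁ = Δθ/dt₁ = 3.6652
distance = √((5−3)² + (2.5−2.5)²) = 2.0000; v₂ = distance/dt₂ = 2.0000

ω₁ = 3.6652, v₂ = 2.0000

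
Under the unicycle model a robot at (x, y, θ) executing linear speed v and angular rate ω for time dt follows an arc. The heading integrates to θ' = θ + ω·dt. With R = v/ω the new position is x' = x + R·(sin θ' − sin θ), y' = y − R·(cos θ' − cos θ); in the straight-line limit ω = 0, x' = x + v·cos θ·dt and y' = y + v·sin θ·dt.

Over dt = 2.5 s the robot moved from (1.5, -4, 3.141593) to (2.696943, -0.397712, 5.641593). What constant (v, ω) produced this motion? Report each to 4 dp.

Δθ = 5.641593 − 3.141593 = 2.500000
ω = Δθ/dt = 2.500000/2.5 = 1.0000
R = −Δy/(cos θ' − cos θ) = -2.0000
v = R·ω = -2.0000·1.0000 = -2.0000

v = -2.0000, ω = 1.0000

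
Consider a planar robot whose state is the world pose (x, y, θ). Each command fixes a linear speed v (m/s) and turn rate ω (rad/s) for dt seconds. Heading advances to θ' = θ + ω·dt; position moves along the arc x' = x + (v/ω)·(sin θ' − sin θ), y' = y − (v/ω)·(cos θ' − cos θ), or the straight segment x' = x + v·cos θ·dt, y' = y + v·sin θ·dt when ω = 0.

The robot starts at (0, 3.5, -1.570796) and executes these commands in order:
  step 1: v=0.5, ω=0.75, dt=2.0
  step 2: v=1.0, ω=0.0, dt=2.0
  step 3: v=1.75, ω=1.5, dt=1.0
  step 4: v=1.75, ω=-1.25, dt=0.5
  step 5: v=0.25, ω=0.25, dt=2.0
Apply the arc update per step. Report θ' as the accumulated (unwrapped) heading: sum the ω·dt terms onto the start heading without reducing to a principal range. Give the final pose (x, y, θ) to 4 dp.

(4.4740, 4.8965, 1.3042)

step 1: θ'=-0.0708 (R=0.6667) → pose (0.6195, 2.8350, -0.0708)
step 2: θ'=-0.0708 (straight) → pose (2.6145, 2.6935, -0.0708)
step 3: θ'=1.4292 (R=1.1667) → pose (3.8520, 3.6926, 1.4292)
step 4: θ'=0.8042 (R=-1.4000) → pose (4.2296, 4.4662, 0.8042)
step 5: θ'=1.3042 (R=1.0000) → pose (4.4740, 4.8965, 1.3042)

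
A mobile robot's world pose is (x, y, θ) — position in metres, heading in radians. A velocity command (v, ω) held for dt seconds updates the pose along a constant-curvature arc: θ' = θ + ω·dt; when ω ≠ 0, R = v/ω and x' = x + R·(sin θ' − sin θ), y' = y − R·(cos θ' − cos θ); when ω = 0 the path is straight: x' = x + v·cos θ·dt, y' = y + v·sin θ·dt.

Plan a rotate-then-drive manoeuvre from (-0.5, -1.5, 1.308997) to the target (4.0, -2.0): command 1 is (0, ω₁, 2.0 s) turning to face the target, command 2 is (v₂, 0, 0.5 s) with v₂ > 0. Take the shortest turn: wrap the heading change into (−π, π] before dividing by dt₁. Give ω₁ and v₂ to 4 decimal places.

ω₁ = -0.7098, v₂ = 9.0554

heading to target = atan2(-2−-1.5, 4−-0.5) = -0.1107
Δθ = wrap(-0.1107 − 1.3090) = -1.4197; ω₁ = Δθ/dt₁ = -0.7098
distance = √((4−-0.5)² + (-2−-1.5)²) = 4.5277; v₂ = distance/dt₂ = 9.0554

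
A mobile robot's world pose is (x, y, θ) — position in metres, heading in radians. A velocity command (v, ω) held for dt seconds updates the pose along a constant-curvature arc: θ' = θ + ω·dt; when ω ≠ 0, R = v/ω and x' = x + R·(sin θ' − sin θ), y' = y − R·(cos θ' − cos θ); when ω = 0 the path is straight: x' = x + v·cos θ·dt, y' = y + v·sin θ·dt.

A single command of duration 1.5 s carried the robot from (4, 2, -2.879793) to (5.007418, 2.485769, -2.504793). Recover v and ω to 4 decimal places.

Δθ = -2.504793 − -2.879793 = 0.375000
ω = Δθ/dt = 0.375000/1.5 = 0.2500
R = Δx/(sin θ' − sin θ) = -3.0000
v = R·ω = -3.0000·0.2500 = -0.7500

v = -0.7500, ω = 0.2500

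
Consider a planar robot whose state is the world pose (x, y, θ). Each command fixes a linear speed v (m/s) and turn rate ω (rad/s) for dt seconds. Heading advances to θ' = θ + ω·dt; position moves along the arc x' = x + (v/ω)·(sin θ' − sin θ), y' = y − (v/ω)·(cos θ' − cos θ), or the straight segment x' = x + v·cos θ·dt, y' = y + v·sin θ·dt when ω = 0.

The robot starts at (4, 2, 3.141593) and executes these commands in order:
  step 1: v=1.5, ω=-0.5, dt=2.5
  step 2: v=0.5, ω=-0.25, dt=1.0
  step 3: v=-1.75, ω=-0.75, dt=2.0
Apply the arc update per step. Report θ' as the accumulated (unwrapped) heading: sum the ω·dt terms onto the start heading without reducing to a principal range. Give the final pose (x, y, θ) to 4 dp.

step 1: θ'=1.8916 (R=-3.0000) → pose (1.1530, 4.0540, 1.8916)
step 2: θ'=1.6416 (R=-2.0000) → pose (1.0560, 4.5432, 1.6416)
step 3: θ'=0.1416 (R=2.3333) → pose (-0.9422, 2.0682, 0.1416)

(-0.9422, 2.0682, 0.1416)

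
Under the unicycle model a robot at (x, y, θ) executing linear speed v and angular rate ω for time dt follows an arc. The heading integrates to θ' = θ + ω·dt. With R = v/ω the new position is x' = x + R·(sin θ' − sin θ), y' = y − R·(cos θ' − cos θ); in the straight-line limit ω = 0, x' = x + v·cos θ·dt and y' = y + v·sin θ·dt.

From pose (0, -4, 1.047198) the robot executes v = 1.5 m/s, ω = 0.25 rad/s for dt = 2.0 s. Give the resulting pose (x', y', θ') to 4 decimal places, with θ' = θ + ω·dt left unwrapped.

(0.8022, -1.1416, 1.5472)

θ' = 1.0472 + 0.25·2.0 = 1.5472
R = v/ω = 1.5/0.25 = 6.0000
x' = 0 + 6.0000·(sin 1.5472 − sin 1.0472) = 0.8022
y' = -4 − 6.0000·(cos 1.5472 − cos 1.0472) = -1.1416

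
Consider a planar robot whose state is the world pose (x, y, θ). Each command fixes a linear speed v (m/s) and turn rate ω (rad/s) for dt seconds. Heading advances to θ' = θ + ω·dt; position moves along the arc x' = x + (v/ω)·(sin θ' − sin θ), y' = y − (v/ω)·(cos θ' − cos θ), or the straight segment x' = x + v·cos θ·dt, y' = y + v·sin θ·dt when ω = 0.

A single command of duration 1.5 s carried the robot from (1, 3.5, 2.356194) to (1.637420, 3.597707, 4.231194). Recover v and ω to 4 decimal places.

Δθ = 4.231194 − 2.356194 = 1.875000
ω = Δθ/dt = 1.875000/1.5 = 1.2500
R = Δx/(sin θ' − sin θ) = -0.4000
v = R·ω = -0.4000·1.2500 = -0.5000

v = -0.5000, ω = 1.2500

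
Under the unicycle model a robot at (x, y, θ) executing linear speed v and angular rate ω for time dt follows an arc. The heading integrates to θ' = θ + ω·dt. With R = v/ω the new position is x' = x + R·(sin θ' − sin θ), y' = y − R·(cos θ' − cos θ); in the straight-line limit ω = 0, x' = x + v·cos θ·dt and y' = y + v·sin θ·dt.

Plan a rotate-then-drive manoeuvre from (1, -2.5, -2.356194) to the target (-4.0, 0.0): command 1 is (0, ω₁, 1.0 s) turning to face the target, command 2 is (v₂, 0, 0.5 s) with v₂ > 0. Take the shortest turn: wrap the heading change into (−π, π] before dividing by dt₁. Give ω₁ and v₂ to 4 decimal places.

heading to target = atan2(0−-2.5, -4−1) = 2.6779
Δθ = wrap(2.6779 − -2.3562) = -1.2490; ω₁ = Δθ/dt₁ = -1.2490
distance = √((-4−1)² + (0−-2.5)²) = 5.5902; v₂ = distance/dt₂ = 11.1803

ω₁ = -1.2490, v₂ = 11.1803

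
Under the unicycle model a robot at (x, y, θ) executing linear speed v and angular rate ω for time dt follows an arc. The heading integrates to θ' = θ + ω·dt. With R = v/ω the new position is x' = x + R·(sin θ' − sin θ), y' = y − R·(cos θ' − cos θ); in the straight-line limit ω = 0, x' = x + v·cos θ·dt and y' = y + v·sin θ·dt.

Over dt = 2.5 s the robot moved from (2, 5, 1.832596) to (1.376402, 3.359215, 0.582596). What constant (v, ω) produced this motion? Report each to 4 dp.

v = -0.7500, ω = -0.5000

Δθ = 0.582596 − 1.832596 = -1.250000
ω = Δθ/dt = -1.250000/2.5 = -0.5000
R = −Δy/(cos θ' − cos θ) = 1.5000
v = R·ω = 1.5000·-0.5000 = -0.7500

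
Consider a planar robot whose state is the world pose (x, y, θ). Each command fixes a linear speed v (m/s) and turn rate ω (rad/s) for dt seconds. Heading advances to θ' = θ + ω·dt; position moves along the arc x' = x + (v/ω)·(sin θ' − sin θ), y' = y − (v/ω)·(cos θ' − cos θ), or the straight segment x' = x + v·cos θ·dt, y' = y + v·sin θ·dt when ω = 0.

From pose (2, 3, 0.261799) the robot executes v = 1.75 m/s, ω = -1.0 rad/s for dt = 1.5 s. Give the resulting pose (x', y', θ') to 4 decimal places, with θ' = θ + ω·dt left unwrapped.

θ' = 0.2618 + -1.0·1.5 = -1.2382
R = v/ω = 1.75/-1.0 = -1.7500
x' = 2 + -1.7500·(sin -1.2382 − sin 0.2618) = 4.1070
y' = 3 − -1.7500·(cos -1.2382 − cos 0.2618) = 1.8810

(4.1070, 1.8810, -1.2382)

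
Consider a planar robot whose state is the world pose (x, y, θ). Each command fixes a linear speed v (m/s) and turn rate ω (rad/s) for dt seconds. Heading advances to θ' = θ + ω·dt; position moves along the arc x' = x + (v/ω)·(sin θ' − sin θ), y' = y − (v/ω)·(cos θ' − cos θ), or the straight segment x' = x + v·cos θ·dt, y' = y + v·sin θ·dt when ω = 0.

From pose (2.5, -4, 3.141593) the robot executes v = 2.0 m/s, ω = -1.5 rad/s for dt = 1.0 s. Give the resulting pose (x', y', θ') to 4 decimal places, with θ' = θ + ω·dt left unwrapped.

(1.1700, -2.7610, 1.6416)

θ' = 3.1416 + -1.5·1.0 = 1.6416
R = v/ω = 2.0/-1.5 = -1.3333
x' = 2.5 + -1.3333·(sin 1.6416 − sin 3.1416) = 1.1700
y' = -4 − -1.3333·(cos 1.6416 − cos 3.1416) = -2.7610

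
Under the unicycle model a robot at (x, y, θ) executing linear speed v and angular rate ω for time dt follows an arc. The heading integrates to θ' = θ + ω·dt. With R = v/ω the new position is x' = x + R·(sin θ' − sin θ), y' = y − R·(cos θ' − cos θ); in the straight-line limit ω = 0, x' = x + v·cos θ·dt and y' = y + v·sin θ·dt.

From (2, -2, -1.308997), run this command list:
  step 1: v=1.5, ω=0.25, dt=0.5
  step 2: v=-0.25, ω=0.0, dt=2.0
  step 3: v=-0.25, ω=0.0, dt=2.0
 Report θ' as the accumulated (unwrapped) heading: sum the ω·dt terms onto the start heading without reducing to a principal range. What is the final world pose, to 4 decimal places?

(1.8616, -1.7843, -1.1840)

step 1: θ'=-1.1840 (R=6.0000) → pose (2.2388, -2.7104, -1.1840)
step 2: θ'=-1.1840 (straight) → pose (2.0502, -2.2474, -1.1840)
step 3: θ'=-1.1840 (straight) → pose (1.8616, -1.7843, -1.1840)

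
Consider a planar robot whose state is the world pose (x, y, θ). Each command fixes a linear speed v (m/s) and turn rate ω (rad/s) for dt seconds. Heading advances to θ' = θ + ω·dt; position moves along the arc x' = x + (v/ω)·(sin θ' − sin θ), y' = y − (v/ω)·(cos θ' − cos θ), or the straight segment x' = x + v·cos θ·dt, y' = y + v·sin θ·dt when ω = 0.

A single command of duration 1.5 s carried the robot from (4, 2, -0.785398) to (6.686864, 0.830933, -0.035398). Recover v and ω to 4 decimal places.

Δθ = -0.035398 − -0.785398 = 0.750000
ω = Δθ/dt = 0.750000/1.5 = 0.5000
R = Δx/(sin θ' − sin θ) = 4.0000
v = R·ω = 4.0000·0.5000 = 2.0000

v = 2.0000, ω = 0.5000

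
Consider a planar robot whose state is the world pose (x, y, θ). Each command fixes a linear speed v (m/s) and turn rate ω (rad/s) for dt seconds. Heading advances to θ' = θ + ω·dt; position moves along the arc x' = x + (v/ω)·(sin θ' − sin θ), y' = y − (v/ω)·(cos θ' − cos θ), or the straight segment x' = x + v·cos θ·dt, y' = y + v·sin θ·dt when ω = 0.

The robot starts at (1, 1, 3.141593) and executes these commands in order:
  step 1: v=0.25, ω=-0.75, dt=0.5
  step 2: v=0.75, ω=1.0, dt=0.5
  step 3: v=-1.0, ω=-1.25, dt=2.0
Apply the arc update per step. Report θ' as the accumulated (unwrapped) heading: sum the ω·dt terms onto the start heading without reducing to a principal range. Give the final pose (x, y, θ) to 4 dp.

(1.1644, -0.3005, 0.7666)

step 1: θ'=2.7666 (R=-0.3333) → pose (0.8779, 1.0232, 2.7666)
step 2: θ'=3.2666 (R=0.7500) → pose (0.5097, 1.0694, 3.2666)
step 3: θ'=0.7666 (R=0.8000) → pose (1.1644, -0.3005, 0.7666)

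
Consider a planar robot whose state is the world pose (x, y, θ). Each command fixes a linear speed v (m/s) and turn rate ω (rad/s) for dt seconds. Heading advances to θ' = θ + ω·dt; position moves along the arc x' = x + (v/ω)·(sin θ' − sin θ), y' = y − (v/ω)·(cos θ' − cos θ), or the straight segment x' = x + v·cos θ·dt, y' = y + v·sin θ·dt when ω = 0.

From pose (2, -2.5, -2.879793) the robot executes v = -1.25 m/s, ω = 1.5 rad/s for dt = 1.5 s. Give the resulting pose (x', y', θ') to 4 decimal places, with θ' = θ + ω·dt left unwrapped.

θ' = -2.8798 + 1.5·1.5 = -0.6298
R = v/ω = -1.25/1.5 = -0.8333
x' = 2 + -0.8333·(sin -0.6298 − sin -2.8798) = 2.2751
y' = -2.5 − -0.8333·(cos -0.6298 − cos -2.8798) = -1.0216

(2.2751, -1.0216, -0.6298)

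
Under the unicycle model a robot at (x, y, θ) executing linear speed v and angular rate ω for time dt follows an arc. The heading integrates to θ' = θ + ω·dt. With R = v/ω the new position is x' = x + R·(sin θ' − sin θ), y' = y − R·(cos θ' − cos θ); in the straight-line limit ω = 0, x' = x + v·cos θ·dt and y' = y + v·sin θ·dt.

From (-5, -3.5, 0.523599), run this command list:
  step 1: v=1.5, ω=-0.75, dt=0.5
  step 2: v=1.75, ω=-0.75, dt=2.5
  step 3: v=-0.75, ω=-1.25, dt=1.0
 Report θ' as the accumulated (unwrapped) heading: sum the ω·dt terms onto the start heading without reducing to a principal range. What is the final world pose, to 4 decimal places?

step 1: θ'=0.1486 (R=-2.0000) → pose (-4.2961, -3.2541, 0.1486)
step 2: θ'=-1.7264 (R=-2.3333) → pose (-1.6455, -5.9233, -1.7264)
step 3: θ'=-2.9764 (R=0.6000) → pose (-1.1514, -5.4245, -2.9764)

(-1.1514, -5.4245, -2.9764)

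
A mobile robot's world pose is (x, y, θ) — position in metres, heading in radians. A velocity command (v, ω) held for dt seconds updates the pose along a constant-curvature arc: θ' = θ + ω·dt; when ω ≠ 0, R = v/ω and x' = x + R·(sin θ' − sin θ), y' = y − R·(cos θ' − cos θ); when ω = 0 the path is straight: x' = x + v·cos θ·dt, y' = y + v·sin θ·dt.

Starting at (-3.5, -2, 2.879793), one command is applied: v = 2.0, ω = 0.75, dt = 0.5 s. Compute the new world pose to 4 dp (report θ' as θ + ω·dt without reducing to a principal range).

(-4.4914, -1.9262, 3.2548)

θ' = 2.8798 + 0.75·0.5 = 3.2548
R = v/ω = 2.0/0.75 = 2.6667
x' = -3.5 + 2.6667·(sin 3.2548 − sin 2.8798) = -4.4914
y' = -2 − 2.6667·(cos 3.2548 − cos 2.8798) = -1.9262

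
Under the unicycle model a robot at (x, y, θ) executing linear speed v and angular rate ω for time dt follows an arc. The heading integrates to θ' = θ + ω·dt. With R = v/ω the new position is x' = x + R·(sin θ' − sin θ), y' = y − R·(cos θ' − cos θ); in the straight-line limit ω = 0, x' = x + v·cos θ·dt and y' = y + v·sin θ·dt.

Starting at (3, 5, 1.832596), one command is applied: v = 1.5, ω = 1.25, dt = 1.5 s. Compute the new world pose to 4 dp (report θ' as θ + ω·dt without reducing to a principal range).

θ' = 1.8326 + 1.25·1.5 = 3.7076
R = v/ω = 1.5/1.25 = 1.2000
x' = 3 + 1.2000·(sin 3.7076 − sin 1.8326) = 1.1974
y' = 5 − 1.2000·(cos 3.7076 − cos 1.8326) = 5.7023

(1.1974, 5.7023, 3.7076)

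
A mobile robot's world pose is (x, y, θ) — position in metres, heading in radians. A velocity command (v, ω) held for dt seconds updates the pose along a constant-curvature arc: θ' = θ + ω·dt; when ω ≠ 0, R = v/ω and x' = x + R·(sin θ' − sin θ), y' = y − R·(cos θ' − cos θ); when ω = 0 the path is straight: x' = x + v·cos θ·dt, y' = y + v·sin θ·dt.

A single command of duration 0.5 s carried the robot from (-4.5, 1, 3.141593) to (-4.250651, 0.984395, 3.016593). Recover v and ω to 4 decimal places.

v = -0.5000, ω = -0.2500

Δθ = 3.016593 − 3.141593 = -0.125000
ω = Δθ/dt = -0.125000/0.5 = -0.2500
R = Δx/(sin θ' − sin θ) = 2.0000
v = R·ω = 2.0000·-0.2500 = -0.5000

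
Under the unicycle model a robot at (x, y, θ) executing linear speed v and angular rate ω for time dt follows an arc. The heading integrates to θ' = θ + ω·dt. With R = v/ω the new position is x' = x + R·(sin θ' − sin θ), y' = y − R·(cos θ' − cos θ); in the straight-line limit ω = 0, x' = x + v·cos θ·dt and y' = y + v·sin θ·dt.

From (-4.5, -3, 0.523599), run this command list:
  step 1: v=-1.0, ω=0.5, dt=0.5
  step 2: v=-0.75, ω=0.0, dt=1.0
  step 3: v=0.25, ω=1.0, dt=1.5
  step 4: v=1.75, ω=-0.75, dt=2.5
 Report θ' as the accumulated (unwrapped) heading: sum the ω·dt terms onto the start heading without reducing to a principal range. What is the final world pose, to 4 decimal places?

step 1: θ'=0.7736 (R=-2.0000) → pose (-4.8974, -3.3012, 0.7736)
step 2: θ'=0.7736 (straight) → pose (-5.4340, -3.8253, 0.7736)
step 3: θ'=2.2736 (R=0.2500) → pose (-5.4179, -3.4848, 2.2736)
step 4: θ'=0.3986 (R=-2.3333) → pose (-4.5431, 0.1737, 0.3986)

(-4.5431, 0.1737, 0.3986)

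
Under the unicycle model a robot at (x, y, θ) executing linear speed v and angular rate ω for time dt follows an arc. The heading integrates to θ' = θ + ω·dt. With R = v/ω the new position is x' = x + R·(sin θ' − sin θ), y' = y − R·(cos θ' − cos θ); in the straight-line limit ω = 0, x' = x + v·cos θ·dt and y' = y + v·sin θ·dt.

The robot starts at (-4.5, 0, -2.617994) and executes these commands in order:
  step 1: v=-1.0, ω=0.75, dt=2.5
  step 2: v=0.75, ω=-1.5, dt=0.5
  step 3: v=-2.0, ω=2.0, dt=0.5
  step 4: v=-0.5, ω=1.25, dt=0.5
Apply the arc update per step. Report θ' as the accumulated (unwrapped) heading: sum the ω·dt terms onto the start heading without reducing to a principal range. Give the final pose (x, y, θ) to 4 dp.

(-4.8701, 2.6546, 0.1320)

step 1: θ'=-0.7430 (R=-1.3333) → pose (-4.2647, 2.1366, -0.7430)
step 2: θ'=-1.4930 (R=-0.5000) → pose (-4.1044, 1.8073, -1.4930)
step 3: θ'=-0.4930 (R=-1.0000) → pose (-4.6281, 2.6105, -0.4930)
step 4: θ'=0.1320 (R=-0.4000) → pose (-4.8701, 2.6546, 0.1320)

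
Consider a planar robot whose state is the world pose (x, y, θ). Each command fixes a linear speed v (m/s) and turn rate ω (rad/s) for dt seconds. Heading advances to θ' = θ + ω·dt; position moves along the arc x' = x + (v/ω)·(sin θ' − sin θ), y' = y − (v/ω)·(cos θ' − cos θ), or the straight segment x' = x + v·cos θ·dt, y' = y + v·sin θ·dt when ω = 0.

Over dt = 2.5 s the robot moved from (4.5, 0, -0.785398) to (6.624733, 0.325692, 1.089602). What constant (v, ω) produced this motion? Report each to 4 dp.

Δθ = 1.089602 − -0.785398 = 1.875000
ω = Δθ/dt = 1.875000/2.5 = 0.7500
R = Δx/(sin θ' − sin θ) = 1.3333
v = R·ω = 1.3333·0.7500 = 1.0000

v = 1.0000, ω = 0.7500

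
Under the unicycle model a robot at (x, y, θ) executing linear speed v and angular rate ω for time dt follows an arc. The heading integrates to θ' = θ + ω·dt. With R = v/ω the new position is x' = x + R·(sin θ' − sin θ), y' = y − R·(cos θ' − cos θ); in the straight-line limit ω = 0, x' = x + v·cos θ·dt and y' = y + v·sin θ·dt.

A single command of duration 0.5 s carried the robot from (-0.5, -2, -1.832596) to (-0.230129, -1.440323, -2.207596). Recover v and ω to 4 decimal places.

Δθ = -2.207596 − -1.832596 = -0.375000
ω = Δθ/dt = -0.375000/0.5 = -0.7500
R = −Δy/(cos θ' − cos θ) = 1.6667
v = R·ω = 1.6667·-0.7500 = -1.2500

v = -1.2500, ω = -0.7500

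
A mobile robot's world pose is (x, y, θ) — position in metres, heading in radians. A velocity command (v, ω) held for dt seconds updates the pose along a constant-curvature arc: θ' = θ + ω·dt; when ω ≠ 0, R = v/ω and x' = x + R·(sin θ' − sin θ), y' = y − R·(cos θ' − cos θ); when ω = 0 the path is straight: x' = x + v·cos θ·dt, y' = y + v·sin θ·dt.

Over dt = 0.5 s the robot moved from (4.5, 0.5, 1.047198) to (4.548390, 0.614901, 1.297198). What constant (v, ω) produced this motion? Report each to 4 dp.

v = 0.2500, ω = 0.5000

Δθ = 1.297198 − 1.047198 = 0.250000
ω = Δθ/dt = 0.250000/0.5 = 0.5000
R = −Δy/(cos θ' − cos θ) = 0.5000
v = R·ω = 0.5000·0.5000 = 0.2500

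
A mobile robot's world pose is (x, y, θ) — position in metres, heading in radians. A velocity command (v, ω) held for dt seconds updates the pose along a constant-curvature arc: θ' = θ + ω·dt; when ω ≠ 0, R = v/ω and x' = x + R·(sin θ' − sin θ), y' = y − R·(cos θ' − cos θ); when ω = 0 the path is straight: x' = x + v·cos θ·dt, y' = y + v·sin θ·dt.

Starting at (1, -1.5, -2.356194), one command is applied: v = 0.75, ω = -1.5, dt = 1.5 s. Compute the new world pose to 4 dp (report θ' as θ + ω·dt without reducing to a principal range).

θ' = -2.3562 + -1.5·1.5 = -4.6062
R = v/ω = 0.75/-1.5 = -0.5000
x' = 1 + -0.5000·(sin -4.6062 − sin -2.3562) = 0.1493
y' = -1.5 − -0.5000·(cos -4.6062 − cos -2.3562) = -1.1994

(0.1493, -1.1994, -4.6062)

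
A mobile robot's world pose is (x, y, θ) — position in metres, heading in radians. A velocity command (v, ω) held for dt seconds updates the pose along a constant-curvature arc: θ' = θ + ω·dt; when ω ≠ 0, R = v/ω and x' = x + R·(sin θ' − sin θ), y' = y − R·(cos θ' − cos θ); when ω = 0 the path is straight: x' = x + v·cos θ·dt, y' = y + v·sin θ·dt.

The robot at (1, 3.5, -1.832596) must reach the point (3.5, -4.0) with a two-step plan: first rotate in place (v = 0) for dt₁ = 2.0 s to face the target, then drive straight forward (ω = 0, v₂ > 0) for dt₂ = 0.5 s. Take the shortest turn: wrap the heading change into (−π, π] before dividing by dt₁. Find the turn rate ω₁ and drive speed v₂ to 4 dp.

ω₁ = 0.2918, v₂ = 15.8114

heading to target = atan2(-4−3.5, 3.5−1) = -1.2490
Δθ = wrap(-1.2490 − -1.8326) = 0.5836; ω₁ = Δθ/dt₁ = 0.2918
distance = √((3.5−1)² + (-4−3.5)²) = 7.9057; v₂ = distance/dt₂ = 15.8114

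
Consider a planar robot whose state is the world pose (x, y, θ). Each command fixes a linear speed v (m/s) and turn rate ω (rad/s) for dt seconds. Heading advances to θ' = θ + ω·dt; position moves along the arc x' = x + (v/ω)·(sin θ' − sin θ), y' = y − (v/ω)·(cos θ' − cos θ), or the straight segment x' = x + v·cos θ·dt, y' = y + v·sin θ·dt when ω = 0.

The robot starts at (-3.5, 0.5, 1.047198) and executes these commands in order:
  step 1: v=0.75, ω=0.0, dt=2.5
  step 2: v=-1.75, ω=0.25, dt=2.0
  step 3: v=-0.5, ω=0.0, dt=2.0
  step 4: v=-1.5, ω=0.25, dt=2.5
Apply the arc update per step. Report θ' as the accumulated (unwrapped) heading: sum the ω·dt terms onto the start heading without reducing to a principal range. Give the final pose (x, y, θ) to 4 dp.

step 1: θ'=1.0472 (straight) → pose (-2.5625, 2.1238, 1.0472)
step 2: θ'=1.5472 (R=-7.0000) → pose (-3.4984, -1.2110, 1.5472)
step 3: θ'=1.5472 (straight) → pose (-3.5220, -2.2107, 1.5472)
step 4: θ'=2.1722 (R=-6.0000) → pose (-2.4709, -5.7471, 2.1722)

(-2.4709, -5.7471, 2.1722)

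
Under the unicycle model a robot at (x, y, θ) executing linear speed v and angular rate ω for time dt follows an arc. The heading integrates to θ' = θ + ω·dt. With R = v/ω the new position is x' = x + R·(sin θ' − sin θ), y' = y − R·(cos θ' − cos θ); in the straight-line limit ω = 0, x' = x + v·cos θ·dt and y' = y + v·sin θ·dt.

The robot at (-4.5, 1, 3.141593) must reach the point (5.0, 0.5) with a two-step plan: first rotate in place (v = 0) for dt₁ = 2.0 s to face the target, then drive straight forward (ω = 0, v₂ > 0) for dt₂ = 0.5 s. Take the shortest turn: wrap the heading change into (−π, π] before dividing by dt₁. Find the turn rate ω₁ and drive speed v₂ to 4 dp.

ω₁ = 1.5445, v₂ = 19.0263

heading to target = atan2(0.5−1, 5−-4.5) = -0.0526
Δθ = wrap(-0.0526 − 3.1416) = 3.0890; ω₁ = Δθ/dt₁ = 1.5445
distance = √((5−-4.5)² + (0.5−1)²) = 9.5131; v₂ = distance/dt₂ = 19.0263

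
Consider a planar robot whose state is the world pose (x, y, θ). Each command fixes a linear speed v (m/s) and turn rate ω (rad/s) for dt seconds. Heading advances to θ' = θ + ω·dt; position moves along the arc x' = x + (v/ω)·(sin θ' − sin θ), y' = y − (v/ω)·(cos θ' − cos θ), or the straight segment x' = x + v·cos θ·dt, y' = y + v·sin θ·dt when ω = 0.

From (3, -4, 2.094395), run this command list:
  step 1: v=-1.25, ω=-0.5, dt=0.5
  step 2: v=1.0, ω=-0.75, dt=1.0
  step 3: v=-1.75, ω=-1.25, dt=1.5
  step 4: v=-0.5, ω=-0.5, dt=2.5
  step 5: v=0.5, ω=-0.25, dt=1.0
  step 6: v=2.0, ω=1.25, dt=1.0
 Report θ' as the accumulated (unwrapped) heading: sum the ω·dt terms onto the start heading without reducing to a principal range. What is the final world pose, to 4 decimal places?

step 1: θ'=1.8444 (R=2.5000) → pose (3.2419, -4.5745, 1.8444)
step 2: θ'=1.0944 (R=-1.3333) → pose (3.3408, -3.6028, 1.0944)
step 3: θ'=-0.7806 (R=1.4000) → pose (1.1115, -3.9555, -0.7806)
step 4: θ'=-2.0306 (R=1.0000) → pose (0.9191, -2.8012, -2.0306)
step 5: θ'=-2.2806 (R=-2.0000) → pose (0.6438, -3.2170, -2.2806)
step 6: θ'=-1.0306 (R=1.6000) → pose (0.4852, -5.0826, -1.0306)

(0.4852, -5.0826, -1.0306)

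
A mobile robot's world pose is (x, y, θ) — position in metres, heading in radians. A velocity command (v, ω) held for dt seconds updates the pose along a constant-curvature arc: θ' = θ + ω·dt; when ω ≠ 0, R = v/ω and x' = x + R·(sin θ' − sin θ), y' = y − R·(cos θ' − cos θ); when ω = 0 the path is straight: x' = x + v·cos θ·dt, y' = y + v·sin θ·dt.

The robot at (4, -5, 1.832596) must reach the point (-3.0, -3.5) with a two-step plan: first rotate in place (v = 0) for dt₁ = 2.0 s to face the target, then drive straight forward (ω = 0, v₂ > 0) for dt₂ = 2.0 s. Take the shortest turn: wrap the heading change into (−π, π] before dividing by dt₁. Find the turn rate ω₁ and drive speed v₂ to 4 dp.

ω₁ = 0.5490, v₂ = 3.5795

heading to target = atan2(-3.5−-5, -3−4) = 2.9305
Δθ = wrap(2.9305 − 1.8326) = 1.0979; ω₁ = Δθ/dt₁ = 0.5490
distance = √((-3−4)² + (-3.5−-5)²) = 7.1589; v₂ = distance/dt₂ = 3.5795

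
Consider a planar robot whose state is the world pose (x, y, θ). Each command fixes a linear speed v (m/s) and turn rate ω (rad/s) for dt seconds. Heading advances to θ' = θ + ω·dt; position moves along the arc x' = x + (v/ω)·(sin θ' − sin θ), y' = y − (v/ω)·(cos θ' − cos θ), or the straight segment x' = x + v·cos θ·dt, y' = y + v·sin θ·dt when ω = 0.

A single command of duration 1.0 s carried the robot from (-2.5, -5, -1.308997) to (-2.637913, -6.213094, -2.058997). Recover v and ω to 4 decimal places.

v = 1.2500, ω = -0.7500

Δθ = -2.058997 − -1.308997 = -0.750000
ω = Δθ/dt = -0.750000/1.0 = -0.7500
R = −Δy/(cos θ' − cos θ) = -1.6667
v = R·ω = -1.6667·-0.7500 = 1.2500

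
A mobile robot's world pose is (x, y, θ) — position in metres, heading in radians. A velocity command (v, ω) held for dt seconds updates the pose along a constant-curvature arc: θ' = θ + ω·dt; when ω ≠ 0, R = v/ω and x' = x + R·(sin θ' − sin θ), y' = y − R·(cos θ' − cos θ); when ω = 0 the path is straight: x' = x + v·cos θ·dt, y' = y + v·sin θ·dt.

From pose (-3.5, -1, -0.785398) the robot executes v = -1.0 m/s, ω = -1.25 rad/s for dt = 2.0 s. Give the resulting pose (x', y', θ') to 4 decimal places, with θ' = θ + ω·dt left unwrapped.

(-2.8197, 0.3574, -3.2854)

θ' = -0.7854 + -1.25·2.0 = -3.2854
R = v/ω = -1.0/-1.25 = 0.8000
x' = -3.5 + 0.8000·(sin -3.2854 − sin -0.7854) = -2.8197
y' = -1 − 0.8000·(cos -3.2854 − cos -0.7854) = 0.3574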